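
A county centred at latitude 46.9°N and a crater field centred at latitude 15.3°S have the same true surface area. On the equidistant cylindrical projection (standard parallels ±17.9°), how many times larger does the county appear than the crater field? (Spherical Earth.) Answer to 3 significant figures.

In the equirectangular projection with standard parallel φ₀ = 17.9° (x = Rλ cos φ₀, y = Rφ), meridians are true-scale (h = 1) and the parallel scale is k = cos φ₀ / cos φ.
Areal scale at 46.9°: h·k = 1.000 × 1.393 = 1.393.
Areal scale at 15.3°: h·k = 1.000 × 0.9866 = 0.9866.
Ratio = 1.393/0.9866 ≈ 1.41.

1.41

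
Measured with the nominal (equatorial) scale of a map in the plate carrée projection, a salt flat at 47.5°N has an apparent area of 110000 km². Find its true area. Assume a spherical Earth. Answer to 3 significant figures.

74300 km²

For the equirectangular projection with φ₀ = 0 (plate carrée), h = 1 along meridians and k = sec φ along parallels.
Areal scale = h·k = 1 × sec φ; at 47.5°, h = 1.000, k = 1.480, so h·k = 1.480.
True area = apparent / (areal scale) = 110000 / 1.480 ≈ 74300 km².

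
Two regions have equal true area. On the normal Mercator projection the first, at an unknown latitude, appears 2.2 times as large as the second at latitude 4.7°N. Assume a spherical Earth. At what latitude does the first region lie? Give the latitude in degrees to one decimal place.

47.8°

Mercator areal scale is sec²φ, so apparent-area ratio = sec²φ₁ / sec²φ₂ = cos²φ₂ / cos²φ₁.
cos²φ₂ / cos²φ₁ = 2.2  ⇒  cos φ₁ = cos 4.7° / √2.2 = 0.9966/1.483 = 0.6719.
φ₁ = arccos(0.6719) ≈ 47.8°.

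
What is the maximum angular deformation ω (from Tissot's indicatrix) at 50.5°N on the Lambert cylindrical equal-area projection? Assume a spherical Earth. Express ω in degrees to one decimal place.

The Lambert cylindrical equal-area projection is the cylindrical equal-area projection with its standard parallel at the equator (φ₀ = 0). A cylindrical equal-area projection with standard parallel φ₀ has meridian scale h = cos φ / cos φ₀ and parallel scale k = cos φ₀ / cos φ (so areas are preserved, h·k = 1).
At 50.5°: h = 0.6361, k = 1.572; principal scales a = 1.572, b = 0.6361.
sin(ω/2) = (a − b)/(a + b) = 0.9361/2.208 = 0.4239, so ω = 2 arcsin(0.4239) ≈ 50.2°.

50.2°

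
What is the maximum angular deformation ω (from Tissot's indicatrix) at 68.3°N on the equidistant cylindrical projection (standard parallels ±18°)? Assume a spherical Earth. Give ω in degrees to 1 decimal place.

52.2°

With standard parallel φ₀ = 18°, the equirectangular projection gives x = Rλ cos φ₀, y = Rφ, so h = 1 and k = cos 18° / cos φ.
At 68.3°: h = 1.000, k = 2.572; principal scales a = 2.572, b = 1.000.
sin(ω/2) = (a − b)/(a + b) = 1.572/3.572 = 0.4401, so ω = 2 arcsin(0.4401) ≈ 52.2°.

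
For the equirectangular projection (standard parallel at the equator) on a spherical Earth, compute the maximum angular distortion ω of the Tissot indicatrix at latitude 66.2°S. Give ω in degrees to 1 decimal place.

50.3°

For the equirectangular projection with φ₀ = 0 (plate carrée), h = 1 along meridians and k = sec φ along parallels.
At 66.2°: h = 1.000, k = 2.478; principal scales a = 2.478, b = 1.000.
sin(ω/2) = (a − b)/(a + b) = 1.478/3.478 = 0.4250, so ω = 2 arcsin(0.4250) ≈ 50.3°.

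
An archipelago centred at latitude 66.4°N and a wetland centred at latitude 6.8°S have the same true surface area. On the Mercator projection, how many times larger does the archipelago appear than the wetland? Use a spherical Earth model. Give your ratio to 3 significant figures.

Mercator areal scale is sec²φ.
At 66.4°: sec²(66.4°) = 1/0.4003² = 6.239.
At 6.8°: sec²(6.8°) = 1/0.9930² = 1.014.
Ratio = 6.239/1.014 = cos²(6.8°)/cos²(66.4°) ≈ 6.15.

6.15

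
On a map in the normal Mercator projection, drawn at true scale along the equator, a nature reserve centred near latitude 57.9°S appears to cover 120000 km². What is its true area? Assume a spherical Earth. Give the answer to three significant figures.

For Mercator, h = k = sec φ (a conformal cylindrical projection has a single point scale, 1/cos φ).
Areal scale = k² = sec²φ = 1/cos²(57.9°) = 1/0.5314² = 3.541.
True area = apparent / (areal scale) = 120000 / 3.541 ≈ 33900 km².

33900 km²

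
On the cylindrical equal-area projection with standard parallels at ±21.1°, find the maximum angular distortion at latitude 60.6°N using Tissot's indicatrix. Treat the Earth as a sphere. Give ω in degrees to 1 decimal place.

For cylindrical equal-area with standard parallel φ₀, h = cos φ / cos φ₀ and k = cos φ₀ / cos φ, so h·k = 1.
At 60.6°: h = 0.5262, k = 1.900; principal scales a = 1.900, b = 0.5262.
sin(ω/2) = (a − b)/(a + b) = 1.374/2.427 = 0.5663, so ω = 2 arcsin(0.5663) ≈ 69.0°.

69.0°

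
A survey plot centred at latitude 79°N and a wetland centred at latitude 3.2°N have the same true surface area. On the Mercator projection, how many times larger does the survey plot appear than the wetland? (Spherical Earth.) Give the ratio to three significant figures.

Mercator areal scale is sec²φ.
At 79°: sec²(79°) = 1/0.1908² = 27.47.
At 3.2°: sec²(3.2°) = 1/0.9984² = 1.003.
Ratio = 27.47/1.003 = cos²(3.2°)/cos²(79°) ≈ 27.4.

27.4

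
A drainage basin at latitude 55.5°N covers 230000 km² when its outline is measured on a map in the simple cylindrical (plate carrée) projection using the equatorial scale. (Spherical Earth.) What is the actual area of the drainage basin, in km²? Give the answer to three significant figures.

Plate carrée maps x = Rλ, y = Rφ. The meridian scale is h = 1 and the parallel scale is k = 1/cos φ = sec φ.
Areal scale = h·k = 1 × sec φ; at 55.5°, h = 1.000, k = 1.766, so h·k = 1.766.
True area = apparent / (areal scale) = 230000 / 1.766 ≈ 130000 km².

130000 km²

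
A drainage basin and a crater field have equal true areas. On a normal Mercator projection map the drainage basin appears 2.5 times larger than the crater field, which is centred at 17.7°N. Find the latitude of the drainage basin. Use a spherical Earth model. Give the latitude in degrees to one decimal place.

52.9°

On Mercator, (apparent₁)/(apparent₂) = sec²φ₁ / sec²φ₂ when true areas are equal.
cos²φ₂ / cos²φ₁ = 2.5  ⇒  cos φ₁ = cos 17.7° / √2.5 = 0.9527/1.581 = 0.6025.
φ₁ = arccos(0.6025) ≈ 52.9°.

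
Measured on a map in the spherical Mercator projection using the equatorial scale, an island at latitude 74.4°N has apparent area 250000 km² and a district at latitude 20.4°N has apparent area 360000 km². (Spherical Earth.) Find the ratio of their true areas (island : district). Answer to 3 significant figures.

0.0572

Since Mercator area scale is 1/cos²φ, the true area equals the apparent area multiplied by cos²φ.
True area of island: 250000 × cos²(74.4°) = 250000 × 0.07232 = 18080 km².
True area of district: 360000 × cos²(20.4°) = 360000 × 0.8785 = 316300 km².
Ratio = 18080 / 316300 ≈ 0.0572.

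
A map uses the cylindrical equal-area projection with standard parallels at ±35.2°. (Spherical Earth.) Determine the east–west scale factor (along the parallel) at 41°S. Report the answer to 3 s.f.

1.08

Cylindrical equal-area (φ₀ = 35.2°): h = cos φ / cos 35.2° along meridians, k = cos 35.2° / cos φ along parallels; h·k = 1.
k = cos 35.2° / cos 41° = 0.8171/0.7547 = 1.083.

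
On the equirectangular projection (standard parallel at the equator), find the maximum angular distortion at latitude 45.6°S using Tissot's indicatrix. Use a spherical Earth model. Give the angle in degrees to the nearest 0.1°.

In the plate carrée (x = Rλ, y = Rφ), meridians are true-scale (h = 1) and parallels are stretched by k = sec φ.
At 45.6°: h = 1.000, k = 1.429; principal scales a = 1.429, b = 1.000.
sin(ω/2) = (a − b)/(a + b) = 0.4293/2.429 = 0.1767, so ω = 2 arcsin(0.1767) ≈ 20.4°.

20.4°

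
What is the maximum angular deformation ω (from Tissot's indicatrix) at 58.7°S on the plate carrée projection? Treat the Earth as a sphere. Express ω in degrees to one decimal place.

For the equirectangular projection with φ₀ = 0 (plate carrée), h = 1 along meridians and k = sec φ along parallels.
At 58.7°: h = 1.000, k = 1.925; principal scales a = 1.925, b = 1.000.
sin(ω/2) = (a − b)/(a + b) = 0.9249/2.925 = 0.3162, so ω = 2 arcsin(0.3162) ≈ 36.9°.

36.9°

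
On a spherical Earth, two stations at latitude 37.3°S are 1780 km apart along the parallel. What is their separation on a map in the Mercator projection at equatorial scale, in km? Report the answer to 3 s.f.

For Mercator, h = k = sec φ (a conformal cylindrical projection has a single point scale, 1/cos φ).
Along the parallel, k = sec 37.3° = 1/0.7955 = 1.257.
Map distance = 1780 × 1.257 ≈ 2240 km.

2240 km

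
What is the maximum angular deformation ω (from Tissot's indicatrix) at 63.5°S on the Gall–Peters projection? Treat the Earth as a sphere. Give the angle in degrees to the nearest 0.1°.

51.0°

The Gall–Peters projection is cylindrical equal-area with φ₀ = 45°. For cylindrical equal-area with standard parallel φ₀, h = cos φ / cos φ₀ and k = cos φ₀ / cos φ, so h·k = 1.
At 63.5°: h = 0.6310, k = 1.585; principal scales a = 1.585, b = 0.6310.
sin(ω/2) = (a − b)/(a + b) = 0.9537/2.216 = 0.4304, so ω = 2 arcsin(0.4304) ≈ 51.0°.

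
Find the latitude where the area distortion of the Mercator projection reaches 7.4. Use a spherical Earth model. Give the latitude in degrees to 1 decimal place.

68.4°

Mercator areal scale is sec²φ.
sec²φ = 7.4  ⇒  cos²φ = 0.1351  ⇒  cos φ = 0.3676.
φ = arccos(0.3676) ≈ 68.4°.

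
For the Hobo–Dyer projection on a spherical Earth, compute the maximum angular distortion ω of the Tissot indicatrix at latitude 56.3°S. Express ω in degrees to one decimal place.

40.1°

Hobo–Dyer is a cylindrical equal-area projection with standard parallels at ±37.5°. A cylindrical equal-area projection with standard parallel φ₀ has meridian scale h = cos φ / cos φ₀ and parallel scale k = cos φ₀ / cos φ (so areas are preserved, h·k = 1).
At 56.3°: h = 0.6994, k = 1.430; principal scales a = 1.430, b = 0.6994.
sin(ω/2) = (a − b)/(a + b) = 0.7305/2.129 = 0.3431, so ω = 2 arcsin(0.3431) ≈ 40.1°.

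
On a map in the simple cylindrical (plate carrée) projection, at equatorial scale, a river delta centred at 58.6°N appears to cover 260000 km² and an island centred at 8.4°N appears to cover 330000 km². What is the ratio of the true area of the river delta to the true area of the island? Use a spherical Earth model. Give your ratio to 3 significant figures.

0.415

Plate carrée has h = 1 and k = sec φ, giving areal scale sec φ; true area = (apparent area) · cos φ.
True area of river delta: 260000 × cos(58.6°) = 260000 × 0.5210 = 135500 km².
True area of island: 330000 × cos(8.4°) = 330000 × 0.9893 = 326500 km².
Ratio = 135500 / 326500 ≈ 0.415.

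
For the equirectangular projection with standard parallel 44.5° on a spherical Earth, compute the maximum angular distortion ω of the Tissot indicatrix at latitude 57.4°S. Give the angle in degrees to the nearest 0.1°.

16.0°

The equidistant cylindrical projection with φ₀ = 44.5° has h = 1 (meridians true) and k = cos φ₀ / cos φ along parallels.
At 57.4°: h = 1.000, k = 1.324; principal scales a = 1.324, b = 1.000.
sin(ω/2) = (a − b)/(a + b) = 0.3238/2.324 = 0.1394, so ω = 2 arcsin(0.1394) ≈ 16.0°.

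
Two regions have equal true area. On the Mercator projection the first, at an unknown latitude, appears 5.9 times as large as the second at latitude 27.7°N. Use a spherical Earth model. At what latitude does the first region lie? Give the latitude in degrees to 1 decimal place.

For equal true areas on Mercator, apparent areas scale as sec²φ, so the ratio is cos²φ₂ / cos²φ₁.
cos²φ₂ / cos²φ₁ = 5.9  ⇒  cos φ₁ = cos 27.7° / √5.9 = 0.8854/2.429 = 0.3645.
φ₁ = arccos(0.3645) ≈ 68.6°.

68.6°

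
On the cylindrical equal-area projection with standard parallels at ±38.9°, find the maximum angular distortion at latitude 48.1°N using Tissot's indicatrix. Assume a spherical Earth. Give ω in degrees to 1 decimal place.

17.5°

A cylindrical equal-area projection with standard parallel φ₀ has meridian scale h = cos φ / cos φ₀ and parallel scale k = cos φ₀ / cos φ (so areas are preserved, h·k = 1).
At 48.1°: h = 0.8581, k = 1.165; principal scales a = 1.165, b = 0.8581.
sin(ω/2) = (a − b)/(a + b) = 0.3072/2.023 = 0.1518, so ω = 2 arcsin(0.1518) ≈ 17.5°.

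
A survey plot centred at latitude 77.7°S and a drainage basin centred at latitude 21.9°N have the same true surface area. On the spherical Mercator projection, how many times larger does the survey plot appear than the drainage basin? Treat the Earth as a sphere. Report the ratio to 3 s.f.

19.0

On Mercator, area is exaggerated by sec²φ = 1/cos²φ.
At 77.7°: sec²(77.7°) = 1/0.2130² = 22.04.
At 21.9°: sec²(21.9°) = 1/0.9278² = 1.162.
Ratio = 22.04/1.162 = cos²(21.9°)/cos²(77.7°) ≈ 19.0.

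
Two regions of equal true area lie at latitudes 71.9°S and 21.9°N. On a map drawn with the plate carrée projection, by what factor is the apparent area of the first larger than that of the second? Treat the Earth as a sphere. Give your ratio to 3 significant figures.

2.99

In the plate carrée (x = Rλ, y = Rφ), meridians are true-scale (h = 1) and parallels are stretched by k = sec φ.
Areal scale at 71.9°: h·k = 1.000 × 3.219 = 3.219.
Areal scale at 21.9°: h·k = 1.000 × 1.078 = 1.078.
Ratio = 3.219/1.078 ≈ 2.99.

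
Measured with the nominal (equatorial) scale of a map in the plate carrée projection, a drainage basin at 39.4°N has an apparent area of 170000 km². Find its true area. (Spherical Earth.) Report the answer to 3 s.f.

131000 km²

For the equirectangular projection with φ₀ = 0 (plate carrée), h = 1 along meridians and k = sec φ along parallels.
Areal scale = h·k = 1 × sec φ; at 39.4°, h = 1.000, k = 1.294, so h·k = 1.294.
True area = apparent / (areal scale) = 170000 / 1.294 ≈ 131000 km².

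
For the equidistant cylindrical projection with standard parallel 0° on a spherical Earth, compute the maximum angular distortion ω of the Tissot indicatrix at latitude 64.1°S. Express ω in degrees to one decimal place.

46.2°

For the equirectangular projection with φ₀ = 0 (plate carrée), h = 1 along meridians and k = sec φ along parallels.
At 64.1°: h = 1.000, k = 2.289; principal scales a = 2.289, b = 1.000.
sin(ω/2) = (a − b)/(a + b) = 1.289/3.289 = 0.3920, so ω = 2 arcsin(0.3920) ≈ 46.2°.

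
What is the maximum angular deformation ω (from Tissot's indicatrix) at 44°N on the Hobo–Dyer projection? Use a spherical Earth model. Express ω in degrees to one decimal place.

11.2°

Hobo–Dyer is a cylindrical equal-area projection with standard parallels at ±37.5°. A cylindrical equal-area projection with standard parallel φ₀ has meridian scale h = cos φ / cos φ₀ and parallel scale k = cos φ₀ / cos φ (so areas are preserved, h·k = 1).
At 44°: h = 0.9067, k = 1.103; principal scales a = 1.103, b = 0.9067.
sin(ω/2) = (a − b)/(a + b) = 0.1962/2.010 = 0.09762, so ω = 2 arcsin(0.09762) ≈ 11.2°.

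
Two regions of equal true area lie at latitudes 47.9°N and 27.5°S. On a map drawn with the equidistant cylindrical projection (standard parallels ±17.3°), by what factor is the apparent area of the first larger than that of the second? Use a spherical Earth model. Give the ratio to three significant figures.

In the equirectangular projection with standard parallel φ₀ = 17.3° (x = Rλ cos φ₀, y = Rφ), meridians are true-scale (h = 1) and the parallel scale is k = cos φ₀ / cos φ.
Areal scale at 47.9°: h·k = 1.000 × 1.424 = 1.424.
Areal scale at 27.5°: h·k = 1.000 × 1.076 = 1.076.
Ratio = 1.424/1.076 ≈ 1.32.

1.32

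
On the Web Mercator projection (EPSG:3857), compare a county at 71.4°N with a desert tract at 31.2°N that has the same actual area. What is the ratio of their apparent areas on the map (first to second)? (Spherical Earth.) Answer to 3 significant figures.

On Mercator, area is exaggerated by sec²φ = 1/cos²φ.
At 71.4°: sec²(71.4°) = 1/0.3190² = 9.829.
At 31.2°: sec²(31.2°) = 1/0.8554² = 1.367.
Ratio = 9.829/1.367 = cos²(31.2°)/cos²(71.4°) ≈ 7.19.

7.19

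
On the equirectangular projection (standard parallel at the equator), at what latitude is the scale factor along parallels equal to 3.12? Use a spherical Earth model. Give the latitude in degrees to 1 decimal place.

Plate carrée: h = 1, k = sec φ along parallels.
sec φ = 3.12  ⇒  cos φ = 0.3205  ⇒  φ ≈ 71.3°.

71.3°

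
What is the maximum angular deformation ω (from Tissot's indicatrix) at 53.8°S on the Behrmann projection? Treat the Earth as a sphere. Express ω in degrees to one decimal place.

42.8°

Behrmann is a cylindrical equal-area projection with standard parallels at ±30°. A cylindrical equal-area projection with standard parallel φ₀ has meridian scale h = cos φ / cos φ₀ and parallel scale k = cos φ₀ / cos φ (so areas are preserved, h·k = 1).
At 53.8°: h = 0.6820, k = 1.466; principal scales a = 1.466, b = 0.6820.
sin(ω/2) = (a − b)/(a + b) = 0.7844/2.148 = 0.3651, so ω = 2 arcsin(0.3651) ≈ 42.8°.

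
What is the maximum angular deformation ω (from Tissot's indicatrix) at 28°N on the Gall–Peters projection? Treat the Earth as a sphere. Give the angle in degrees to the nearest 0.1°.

25.2°

The Gall–Peters projection is cylindrical equal-area with φ₀ = 45°. Cylindrical equal-area (φ₀ = 45°): h = cos φ / cos 45° along meridians, k = cos 45° / cos φ along parallels; h·k = 1.
At 28°: h = 1.249, k = 0.8008; principal scales a = 1.249, b = 0.8008.
sin(ω/2) = (a − b)/(a + b) = 0.4478/2.050 = 0.2185, so ω = 2 arcsin(0.2185) ≈ 25.2°.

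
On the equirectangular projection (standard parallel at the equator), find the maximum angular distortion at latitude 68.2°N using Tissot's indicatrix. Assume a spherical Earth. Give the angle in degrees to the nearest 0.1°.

54.6°

In the plate carrée (x = Rλ, y = Rφ), meridians are true-scale (h = 1) and parallels are stretched by k = sec φ.
At 68.2°: h = 1.000, k = 2.693; principal scales a = 2.693, b = 1.000.
sin(ω/2) = (a − b)/(a + b) = 1.693/3.693 = 0.4584, so ω = 2 arcsin(0.4584) ≈ 54.6°.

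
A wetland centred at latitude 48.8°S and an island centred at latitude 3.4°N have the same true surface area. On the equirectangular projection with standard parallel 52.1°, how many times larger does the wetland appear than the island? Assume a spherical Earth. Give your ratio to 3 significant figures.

1.52

The equidistant cylindrical projection with φ₀ = 52.1° has h = 1 (meridians true) and k = cos φ₀ / cos φ along parallels.
Areal scale at 48.8°: h·k = 1.000 × 0.9326 = 0.9326.
Areal scale at 3.4°: h·k = 1.000 × 0.6154 = 0.6154.
Ratio = 0.9326/0.6154 ≈ 1.52.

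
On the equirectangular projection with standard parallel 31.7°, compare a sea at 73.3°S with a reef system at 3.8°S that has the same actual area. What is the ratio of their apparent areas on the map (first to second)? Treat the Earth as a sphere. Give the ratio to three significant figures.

With standard parallel φ₀ = 31.7°, the equirectangular projection gives x = Rλ cos φ₀, y = Rφ, so h = 1 and k = cos 31.7° / cos φ.
Areal scale at 73.3°: h·k = 1.000 × 2.961 = 2.961.
Areal scale at 3.8°: h·k = 1.000 × 0.8527 = 0.8527.
Ratio = 2.961/0.8527 ≈ 3.47.

3.47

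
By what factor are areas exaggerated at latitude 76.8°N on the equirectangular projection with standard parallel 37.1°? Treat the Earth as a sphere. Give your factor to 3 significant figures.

The equidistant cylindrical projection with φ₀ = 37.1° has h = 1 (meridians true) and k = cos φ₀ / cos φ along parallels.
Areal scale = h·k = 1 × cos φ₀ / cos φ; at 76.8°, h = 1.000, k = 3.493, so h·k = 3.493.

3.49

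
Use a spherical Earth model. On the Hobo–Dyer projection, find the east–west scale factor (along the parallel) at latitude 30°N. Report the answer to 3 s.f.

Hobo–Dyer is a cylindrical equal-area projection with standard parallels at ±37.5°. A cylindrical equal-area projection with standard parallel φ₀ has meridian scale h = cos φ / cos φ₀ and parallel scale k = cos φ₀ / cos φ (so areas are preserved, h·k = 1).
k = cos 37.5° / cos 30° = 0.7934/0.8660 = 0.9161.

0.916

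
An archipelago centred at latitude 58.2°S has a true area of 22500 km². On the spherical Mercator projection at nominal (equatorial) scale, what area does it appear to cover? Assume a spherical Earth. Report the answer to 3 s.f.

Mercator is conformal, so the point scale is isotropic: h = k = sec φ = 1/cos φ.
Areal scale = k² = sec²φ = 1/cos²(58.2°) = 1/0.5270² = 3.601.
Apparent area = 22500 × 3.601 ≈ 81000 km².

81000 km²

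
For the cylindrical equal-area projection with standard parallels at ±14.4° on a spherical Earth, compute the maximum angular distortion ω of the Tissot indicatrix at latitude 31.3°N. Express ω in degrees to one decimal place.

14.3°

Cylindrical equal-area (φ₀ = 14.4°): h = cos φ / cos 14.4° along meridians, k = cos 14.4° / cos φ along parallels; h·k = 1.
At 31.3°: h = 0.8822, k = 1.134; principal scales a = 1.134, b = 0.8822.
sin(ω/2) = (a − b)/(a + b) = 0.2514/2.016 = 0.1247, so ω = 2 arcsin(0.1247) ≈ 14.3°.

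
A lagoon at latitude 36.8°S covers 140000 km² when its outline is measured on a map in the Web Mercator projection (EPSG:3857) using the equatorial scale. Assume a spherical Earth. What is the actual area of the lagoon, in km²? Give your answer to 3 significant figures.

89800 km²

Mercator is conformal, so the point scale is isotropic: h = k = sec φ = 1/cos φ.
Areal scale = k² = sec²φ = 1/cos²(36.8°) = 1/0.8007² = 1.560.
True area = apparent / (areal scale) = 140000 / 1.560 ≈ 89800 km².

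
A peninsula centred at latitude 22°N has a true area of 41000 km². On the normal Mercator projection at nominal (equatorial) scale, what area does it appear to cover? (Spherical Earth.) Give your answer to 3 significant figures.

The Mercator projection is conformal; its linear scale factor is the same in every direction and equals sec φ = 1/cos φ.
Areal scale = k² = sec²φ = 1/cos²(22°) = 1/0.9272² = 1.163.
Apparent area = 41000 × 1.163 ≈ 47700 km².

47700 km²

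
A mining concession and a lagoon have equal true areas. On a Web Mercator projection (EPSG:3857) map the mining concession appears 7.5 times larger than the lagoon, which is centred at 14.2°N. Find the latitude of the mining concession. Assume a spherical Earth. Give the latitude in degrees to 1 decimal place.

69.3°

On Mercator, (apparent₁)/(apparent₂) = sec²φ₁ / sec²φ₂ when true areas are equal.
cos²φ₂ / cos²φ₁ = 7.5  ⇒  cos φ₁ = cos 14.2° / √7.5 = 0.9694/2.739 = 0.3540.
φ₁ = arccos(0.3540) ≈ 69.3°.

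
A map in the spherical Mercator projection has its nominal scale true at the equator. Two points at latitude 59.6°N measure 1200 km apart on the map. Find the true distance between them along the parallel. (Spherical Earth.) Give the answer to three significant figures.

607 km

For Mercator, h = k = sec φ (a conformal cylindrical projection has a single point scale, 1/cos φ).
Along the parallel at 59.6°, map distances are exaggerated by k = sec 59.6° = 1.976.
True distance = 1200 / 1.976 = 1200 × cos 59.6° ≈ 607 km.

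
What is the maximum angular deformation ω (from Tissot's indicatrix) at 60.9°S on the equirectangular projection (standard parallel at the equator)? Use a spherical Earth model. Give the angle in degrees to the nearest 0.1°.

For the equirectangular projection with φ₀ = 0 (plate carrée), h = 1 along meridians and k = sec φ along parallels.
At 60.9°: h = 1.000, k = 2.056; principal scales a = 2.056, b = 1.000.
sin(ω/2) = (a − b)/(a + b) = 1.056/3.056 = 0.3456, so ω = 2 arcsin(0.3456) ≈ 40.4°.

40.4°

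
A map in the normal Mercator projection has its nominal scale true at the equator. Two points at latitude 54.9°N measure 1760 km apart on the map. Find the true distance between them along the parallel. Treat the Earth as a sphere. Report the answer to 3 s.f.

1010 km

The Mercator projection is conformal; its linear scale factor is the same in every direction and equals sec φ = 1/cos φ.
Along the parallel at 54.9°, map distances are exaggerated by k = sec 54.9° = 1.739.
True distance = 1760 / 1.739 = 1760 × cos 54.9° ≈ 1010 km.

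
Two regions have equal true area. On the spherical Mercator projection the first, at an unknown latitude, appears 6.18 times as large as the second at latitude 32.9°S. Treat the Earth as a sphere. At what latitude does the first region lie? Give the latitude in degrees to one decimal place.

70.3°

On Mercator, (apparent₁)/(apparent₂) = sec²φ₁ / sec²φ₂ when true areas are equal.
cos²φ₂ / cos²φ₁ = 6.18  ⇒  cos φ₁ = cos 32.9° / √6.18 = 0.8396/2.486 = 0.3377.
φ₁ = arccos(0.3377) ≈ 70.3°.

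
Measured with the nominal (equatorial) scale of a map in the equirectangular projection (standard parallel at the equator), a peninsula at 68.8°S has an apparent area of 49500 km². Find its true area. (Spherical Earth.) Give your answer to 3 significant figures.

17900 km²

For the equirectangular projection with φ₀ = 0 (plate carrée), h = 1 along meridians and k = sec φ along parallels.
Areal scale = h·k = 1 × sec φ; at 68.8°, h = 1.000, k = 2.765, so h·k = 2.765.
True area = apparent / (areal scale) = 49500 / 2.765 ≈ 17900 km².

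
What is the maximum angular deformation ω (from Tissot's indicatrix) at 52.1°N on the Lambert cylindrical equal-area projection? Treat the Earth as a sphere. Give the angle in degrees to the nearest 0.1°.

53.8°

The Lambert cylindrical equal-area projection is the cylindrical equal-area projection with its standard parallel at the equator (φ₀ = 0). For cylindrical equal-area with standard parallel φ₀, h = cos φ / cos φ₀ and k = cos φ₀ / cos φ, so h·k = 1.
At 52.1°: h = 0.6143, k = 1.628; principal scales a = 1.628, b = 0.6143.
sin(ω/2) = (a − b)/(a + b) = 1.014/2.242 = 0.4521, so ω = 2 arcsin(0.4521) ≈ 53.8°.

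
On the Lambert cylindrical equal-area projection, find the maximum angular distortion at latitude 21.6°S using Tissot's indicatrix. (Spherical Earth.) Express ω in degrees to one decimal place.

The Lambert cylindrical equal-area projection is the cylindrical equal-area projection with its standard parallel at the equator (φ₀ = 0). A cylindrical equal-area projection with standard parallel φ₀ has meridian scale h = cos φ / cos φ₀ and parallel scale k = cos φ₀ / cos φ (so areas are preserved, h·k = 1).
At 21.6°: h = 0.9298, k = 1.076; principal scales a = 1.076, b = 0.9298.
sin(ω/2) = (a − b)/(a + b) = 0.1458/2.005 = 0.07268, so ω = 2 arcsin(0.07268) ≈ 8.3°.

8.3°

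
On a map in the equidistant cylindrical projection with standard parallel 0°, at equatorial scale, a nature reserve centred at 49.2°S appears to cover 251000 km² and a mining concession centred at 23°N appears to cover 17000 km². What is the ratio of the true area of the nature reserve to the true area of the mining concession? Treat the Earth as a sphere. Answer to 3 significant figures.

Plate carrée has h = 1 and k = sec φ, giving areal scale sec φ; true area = (apparent area) · cos φ.
True area of nature reserve: 251000 × cos(49.2°) = 251000 × 0.6534 = 164000 km².
True area of mining concession: 17000 × cos(23°) = 17000 × 0.9205 = 15650 km².
Ratio = 164000 / 15650 ≈ 10.5.

10.5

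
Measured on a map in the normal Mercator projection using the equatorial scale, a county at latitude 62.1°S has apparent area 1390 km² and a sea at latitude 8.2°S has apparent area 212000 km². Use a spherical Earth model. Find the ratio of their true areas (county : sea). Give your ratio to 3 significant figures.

0.00147

Mercator's areal exaggeration is sec²φ; hence true area = (apparent area) · cos²φ.
True area of county: 1390 × cos²(62.1°) = 1390 × 0.2190 = 304.4 km².
True area of sea: 212000 × cos²(8.2°) = 212000 × 0.9797 = 207700 km².
Ratio = 304.4 / 207700 ≈ 0.00147.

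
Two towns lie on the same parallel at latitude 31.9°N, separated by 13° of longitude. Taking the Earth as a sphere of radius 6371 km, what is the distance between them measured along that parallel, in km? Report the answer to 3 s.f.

1230 km

Arc length along a parallel = R cos φ · Δλ (with Δλ in radians).
= 6371 × cos 31.9° × (13° × π/180) = 6371 × 0.8490 × 0.2269 ≈ 1230 km.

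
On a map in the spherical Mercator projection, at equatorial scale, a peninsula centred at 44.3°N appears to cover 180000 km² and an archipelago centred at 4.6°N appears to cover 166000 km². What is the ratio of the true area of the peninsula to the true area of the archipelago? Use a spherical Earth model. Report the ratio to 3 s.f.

On Mercator the areal scale is sec²φ, so true area = apparent × cos²φ.
True area of peninsula: 180000 × cos²(44.3°) = 180000 × 0.5122 = 92200 km².
True area of archipelago: 166000 × cos²(4.6°) = 166000 × 0.9936 = 164900 km².
Ratio = 92200 / 164900 ≈ 0.559.

0.559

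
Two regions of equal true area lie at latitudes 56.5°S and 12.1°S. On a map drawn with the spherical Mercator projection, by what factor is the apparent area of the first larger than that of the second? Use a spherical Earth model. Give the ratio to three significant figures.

Mercator is conformal with k = sec φ, so areal scale = k² = sec²φ.
At 56.5°: sec²(56.5°) = 1/0.5519² = 3.283.
At 12.1°: sec²(12.1°) = 1/0.9778² = 1.046.
Ratio = 3.283/1.046 = cos²(12.1°)/cos²(56.5°) ≈ 3.14.

3.14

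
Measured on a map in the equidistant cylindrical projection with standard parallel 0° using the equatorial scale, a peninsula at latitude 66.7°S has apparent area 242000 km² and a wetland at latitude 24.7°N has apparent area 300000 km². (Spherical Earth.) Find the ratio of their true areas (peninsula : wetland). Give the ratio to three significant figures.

0.351

Plate carrée has h = 1 and k = sec φ, giving areal scale sec φ; true area = (apparent area) · cos φ.
True area of peninsula: 242000 × cos(66.7°) = 242000 × 0.3955 = 95720 km².
True area of wetland: 300000 × cos(24.7°) = 300000 × 0.9085 = 272600 km².
Ratio = 95720 / 272600 ≈ 0.351.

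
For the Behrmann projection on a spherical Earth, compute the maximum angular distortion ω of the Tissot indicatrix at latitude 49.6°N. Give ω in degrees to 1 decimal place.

Behrmann is a cylindrical equal-area projection with standard parallels at ±30°. A cylindrical equal-area projection with standard parallel φ₀ has meridian scale h = cos φ / cos φ₀ and parallel scale k = cos φ₀ / cos φ (so areas are preserved, h·k = 1).
At 49.6°: h = 0.7484, k = 1.336; principal scales a = 1.336, b = 0.7484.
sin(ω/2) = (a − b)/(a + b) = 0.5878/2.085 = 0.2820, so ω = 2 arcsin(0.2820) ≈ 32.8°.

32.8°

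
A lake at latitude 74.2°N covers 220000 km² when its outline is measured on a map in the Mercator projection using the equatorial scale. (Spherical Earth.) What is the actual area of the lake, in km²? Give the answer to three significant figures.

16300 km²

For Mercator, h = k = sec φ (a conformal cylindrical projection has a single point scale, 1/cos φ).
Areal scale = k² = sec²φ = 1/cos²(74.2°) = 1/0.2723² = 13.49.
True area = apparent / (areal scale) = 220000 / 13.49 ≈ 16300 km².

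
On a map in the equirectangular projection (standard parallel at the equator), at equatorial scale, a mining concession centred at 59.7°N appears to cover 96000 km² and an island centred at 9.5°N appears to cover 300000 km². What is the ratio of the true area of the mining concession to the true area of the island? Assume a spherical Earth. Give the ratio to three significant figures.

Plate carrée has h = 1 and k = sec φ, giving areal scale sec φ; true area = (apparent area) · cos φ.
True area of mining concession: 96000 × cos(59.7°) = 96000 × 0.5045 = 48430 km².
True area of island: 300000 × cos(9.5°) = 300000 × 0.9863 = 295900 km².
Ratio = 48430 / 295900 ≈ 0.164.

0.164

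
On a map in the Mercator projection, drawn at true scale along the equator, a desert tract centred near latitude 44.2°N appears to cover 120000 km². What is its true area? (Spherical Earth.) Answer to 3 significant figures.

61700 km²

For Mercator, h = k = sec φ (a conformal cylindrical projection has a single point scale, 1/cos φ).
Areal scale = k² = sec²φ = 1/cos²(44.2°) = 1/0.7169² = 1.946.
True area = apparent / (areal scale) = 120000 / 1.946 ≈ 61700 km².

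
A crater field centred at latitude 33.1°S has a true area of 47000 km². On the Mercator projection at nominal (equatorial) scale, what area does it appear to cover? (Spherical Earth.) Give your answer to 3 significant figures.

67000 km²

The Mercator projection is conformal; its linear scale factor is the same in every direction and equals sec φ = 1/cos φ.
Areal scale = k² = sec²φ = 1/cos²(33.1°) = 1/0.8377² = 1.425.
Apparent area = 47000 × 1.425 ≈ 67000 km².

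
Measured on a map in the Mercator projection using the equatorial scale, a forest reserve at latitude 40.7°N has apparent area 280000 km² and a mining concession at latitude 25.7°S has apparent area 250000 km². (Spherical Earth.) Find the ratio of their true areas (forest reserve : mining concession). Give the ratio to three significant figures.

On Mercator the areal scale is sec²φ, so true area = apparent × cos²φ.
True area of forest reserve: 280000 × cos²(40.7°) = 280000 × 0.5748 = 160900 km².
True area of mining concession: 250000 × cos²(25.7°) = 250000 × 0.8119 = 203000 km².
Ratio = 160900 / 203000 ≈ 0.793.

0.793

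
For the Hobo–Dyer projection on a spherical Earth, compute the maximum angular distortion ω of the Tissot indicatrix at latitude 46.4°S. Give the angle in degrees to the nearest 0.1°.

16.0°

Hobo–Dyer is a cylindrical equal-area projection with standard parallels at ±37.5°. Cylindrical equal-area (φ₀ = 37.5°): h = cos φ / cos 37.5° along meridians, k = cos 37.5° / cos φ along parallels; h·k = 1.
At 46.4°: h = 0.8692, k = 1.150; principal scales a = 1.150, b = 0.8692.
sin(ω/2) = (a − b)/(a + b) = 0.2812/2.020 = 0.1392, so ω = 2 arcsin(0.1392) ≈ 16.0°.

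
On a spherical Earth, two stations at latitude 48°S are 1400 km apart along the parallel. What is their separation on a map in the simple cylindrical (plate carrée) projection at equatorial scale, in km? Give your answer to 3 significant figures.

2090 km

For the equirectangular projection with φ₀ = 0 (plate carrée), h = 1 along meridians and k = sec φ along parallels.
Along the parallel, k = sec 48° = 1/0.6691 = 1.494.
Map distance = 1400 × 1.494 ≈ 2090 km.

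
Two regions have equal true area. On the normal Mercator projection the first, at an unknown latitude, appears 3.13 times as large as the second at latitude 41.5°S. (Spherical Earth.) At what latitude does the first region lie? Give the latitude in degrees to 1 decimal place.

On Mercator, (apparent₁)/(apparent₂) = sec²φ₁ / sec²φ₂ when true areas are equal.
cos²φ₂ / cos²φ₁ = 3.13  ⇒  cos φ₁ = cos 41.5° / √3.13 = 0.7490/1.769 = 0.4233.
φ₁ = arccos(0.4233) ≈ 65.0°.

65.0°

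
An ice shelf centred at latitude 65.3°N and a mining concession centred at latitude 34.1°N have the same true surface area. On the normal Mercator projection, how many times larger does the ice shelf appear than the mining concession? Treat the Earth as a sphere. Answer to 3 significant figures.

Mercator is conformal with k = sec φ, so areal scale = k² = sec²φ.
At 65.3°: sec²(65.3°) = 1/0.4179² = 5.727.
At 34.1°: sec²(34.1°) = 1/0.8281² = 1.458.
Ratio = 5.727/1.458 = cos²(34.1°)/cos²(65.3°) ≈ 3.93.

3.93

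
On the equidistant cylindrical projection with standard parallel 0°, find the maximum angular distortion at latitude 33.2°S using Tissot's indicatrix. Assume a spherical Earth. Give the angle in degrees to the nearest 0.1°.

Plate carrée maps x = Rλ, y = Rφ. The meridian scale is h = 1 and the parallel scale is k = 1/cos φ = sec φ.
At 33.2°: h = 1.000, k = 1.195; principal scales a = 1.195, b = 1.000.
sin(ω/2) = (a − b)/(a + b) = 0.1951/2.195 = 0.08887, so ω = 2 arcsin(0.08887) ≈ 10.2°.

10.2°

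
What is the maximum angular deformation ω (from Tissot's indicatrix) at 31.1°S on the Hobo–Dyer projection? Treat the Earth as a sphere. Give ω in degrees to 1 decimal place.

8.7°

The Hobo–Dyer projection is cylindrical equal-area with φ₀ = 37.5°. A cylindrical equal-area projection with standard parallel φ₀ has meridian scale h = cos φ / cos φ₀ and parallel scale k = cos φ₀ / cos φ (so areas are preserved, h·k = 1).
At 31.1°: h = 1.079, k = 0.9265; principal scales a = 1.079, b = 0.9265.
sin(ω/2) = (a − b)/(a + b) = 0.1528/2.006 = 0.07617, so ω = 2 arcsin(0.07617) ≈ 8.7°.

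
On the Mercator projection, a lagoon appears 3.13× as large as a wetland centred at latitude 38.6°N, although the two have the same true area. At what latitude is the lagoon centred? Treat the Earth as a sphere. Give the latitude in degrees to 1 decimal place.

On Mercator, (apparent₁)/(apparent₂) = sec²φ₁ / sec²φ₂ when true areas are equal.
cos²φ₂ / cos²φ₁ = 3.13  ⇒  cos φ₁ = cos 38.6° / √3.13 = 0.7815/1.769 = 0.4417.
φ₁ = arccos(0.4417) ≈ 63.8°.

63.8°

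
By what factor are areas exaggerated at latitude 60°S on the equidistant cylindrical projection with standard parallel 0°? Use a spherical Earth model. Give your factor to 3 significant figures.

For the equirectangular projection with φ₀ = 0 (plate carrée), h = 1 along meridians and k = sec φ along parallels.
Areal scale = h·k = 1 × sec φ; at 60°, h = 1.000, k = 2.000, so h·k = 2.000.

2.00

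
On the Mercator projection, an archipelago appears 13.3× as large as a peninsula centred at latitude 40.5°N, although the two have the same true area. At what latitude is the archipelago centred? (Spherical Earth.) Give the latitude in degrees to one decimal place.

For equal true areas on Mercator, apparent areas scale as sec²φ, so the ratio is cos²φ₂ / cos²φ₁.
cos²φ₂ / cos²φ₁ = 13.3  ⇒  cos φ₁ = cos 40.5° / √13.3 = 0.7604/3.647 = 0.2085.
φ₁ = arccos(0.2085) ≈ 78.0°.

78.0°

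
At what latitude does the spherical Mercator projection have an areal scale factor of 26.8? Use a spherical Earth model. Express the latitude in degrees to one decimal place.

78.9°

Mercator areal scale is sec²φ.
sec²φ = 26.8  ⇒  cos²φ = 0.03731  ⇒  cos φ = 0.1932.
φ = arccos(0.1932) ≈ 78.9°.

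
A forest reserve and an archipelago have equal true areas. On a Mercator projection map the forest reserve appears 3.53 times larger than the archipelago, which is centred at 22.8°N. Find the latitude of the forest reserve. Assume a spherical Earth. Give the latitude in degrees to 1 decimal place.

Mercator areal scale is sec²φ, so apparent-area ratio = sec²φ₁ / sec²φ₂ = cos²φ₂ / cos²φ₁.
cos²φ₂ / cos²φ₁ = 3.53  ⇒  cos φ₁ = cos 22.8° / √3.53 = 0.9219/1.879 = 0.4907.
φ₁ = arccos(0.4907) ≈ 60.6°.

60.6°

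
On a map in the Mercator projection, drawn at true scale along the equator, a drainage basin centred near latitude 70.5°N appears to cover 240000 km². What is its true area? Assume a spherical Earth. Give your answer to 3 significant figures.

26700 km²

For Mercator, h = k = sec φ (a conformal cylindrical projection has a single point scale, 1/cos φ).
Areal scale = k² = sec²φ = 1/cos²(70.5°) = 1/0.3338² = 8.974.
True area = apparent / (areal scale) = 240000 / 8.974 ≈ 26700 km².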